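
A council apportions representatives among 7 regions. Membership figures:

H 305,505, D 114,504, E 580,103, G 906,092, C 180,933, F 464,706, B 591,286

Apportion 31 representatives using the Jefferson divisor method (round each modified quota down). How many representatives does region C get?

1

Standard divisor 3143129/31 ≈ 101391.258; standard quotas: H 3.013, D 1.129, E 5.721, G 8.937, C 1.785, F 4.583, B 5.832.
Rounding down gives 3, 1, 5, 8, 1, 4, 5 = 27 seats, so the divisor must be adjusted.
With modified divisor 91800: modified quotas H 3.328, D 1.247, E 6.319, G 9.870, C 1.971, F 5.062, B 6.441.
Rounding down: H 3, D 1, E 6, G 9, C 1, F 5, B 6 (total 31).
C receives 1.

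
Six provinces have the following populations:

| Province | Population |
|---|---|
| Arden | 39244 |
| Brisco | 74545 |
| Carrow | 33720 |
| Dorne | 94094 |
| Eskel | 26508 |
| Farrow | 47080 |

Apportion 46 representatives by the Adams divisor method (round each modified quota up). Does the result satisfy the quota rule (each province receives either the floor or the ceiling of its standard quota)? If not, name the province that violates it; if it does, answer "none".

none

Standard quotas: Arden 5.727, Brisco 10.879, Carrow 4.921, Dorne 13.732, Eskel 3.869, Farrow 6.871.
Adams allocation: Arden 6, Brisco 11, Carrow 5, Dorne 13, Eskel 4, Farrow 7.
Every allocation lies between the lower and upper quota.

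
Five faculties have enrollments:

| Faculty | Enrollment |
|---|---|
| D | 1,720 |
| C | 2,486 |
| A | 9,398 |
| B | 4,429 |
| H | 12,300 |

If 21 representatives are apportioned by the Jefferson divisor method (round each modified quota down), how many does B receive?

Standard divisor 30333/21 ≈ 1444.429; standard quotas: D 1.191, C 1.721, A 6.506, B 3.066, H 8.515.
Rounding down gives 1, 1, 6, 3, 8 = 19 seats, so the divisor must be adjusted.
With modified divisor 1300: modified quotas D 1.323, C 1.912, A 7.229, B 3.407, H 9.462.
Rounding down: D 1, C 1, A 7, B 3, H 9 (total 21).
B receives 3.

3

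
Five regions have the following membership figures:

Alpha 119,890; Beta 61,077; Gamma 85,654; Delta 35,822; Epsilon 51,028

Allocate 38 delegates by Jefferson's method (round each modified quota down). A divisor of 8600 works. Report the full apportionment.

Alpha: 13; Beta: 7; Gamma: 9; Delta: 4; Epsilon: 5

With modified divisor 8600: modified quotas Alpha 13.941, Beta 7.102, Gamma 9.960, Delta 4.165, Epsilon 5.933.
Rounding down: Alpha 13, Beta 7, Gamma 9, Delta 4, Epsilon 5 (total 38).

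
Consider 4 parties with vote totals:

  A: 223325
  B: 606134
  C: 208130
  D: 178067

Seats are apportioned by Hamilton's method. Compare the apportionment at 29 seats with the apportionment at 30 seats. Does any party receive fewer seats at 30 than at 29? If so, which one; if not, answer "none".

none

At 29 seats: A 5, B 15, C 5, D 4.
At 30 seats: A 6, B 15, C 5, D 4.
No party's allocation decreased.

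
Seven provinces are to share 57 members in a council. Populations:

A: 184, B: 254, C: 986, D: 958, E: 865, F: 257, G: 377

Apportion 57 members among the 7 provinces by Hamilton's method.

The standard divisor is 3881/57 ≈ 68.088.
Standard quotas: A 2.702, B 3.730, C 14.481, D 14.070, E 12.704, F 3.775, G 5.537.
Lower quotas: A 2, B 3, C 14, D 14, E 12, F 3, G 5 (sum 53, leaving 4 seats).
Remainders in descending order: F 0.775, B 0.730, E 0.704, A 0.702, G 0.537, C 0.481, D 0.070.
The surplus seats go to F, B, E, A.

A: 3; B: 4; C: 14; D: 14; E: 13; F: 4; G: 5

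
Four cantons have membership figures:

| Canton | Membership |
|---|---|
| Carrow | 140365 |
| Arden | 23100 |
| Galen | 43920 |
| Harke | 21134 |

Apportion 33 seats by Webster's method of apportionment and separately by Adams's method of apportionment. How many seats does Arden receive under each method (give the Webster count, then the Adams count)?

3 and 4

Webster: Carrow 21, Arden 3, Galen 6, Harke 3.
Adams: Carrow 20, Arden 4, Galen 6, Harke 3.
Arden gets 3 under Webster and 4 under Adams.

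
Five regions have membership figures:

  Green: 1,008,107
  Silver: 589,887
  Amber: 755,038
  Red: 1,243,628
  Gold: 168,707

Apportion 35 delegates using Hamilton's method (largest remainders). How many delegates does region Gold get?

2

Standard divisor: 3765367 ÷ 35 ≈ 107581.914.
Standard quotas: Green 9.3706, Silver 5.4831, Amber 7.0183, Red 11.5598, Gold 1.5682.
Lower quotas: Green 9, Silver 5, Amber 7, Red 11, Gold 1 (sum 33, leaving 2 seats).
Remainders in descending order: Gold 0.5682, Red 0.5598, Silver 0.4831, Green 0.3706, Amber 0.0183.
Largest remainders: Gold, Red receive the extra seats.
Gold receives 2.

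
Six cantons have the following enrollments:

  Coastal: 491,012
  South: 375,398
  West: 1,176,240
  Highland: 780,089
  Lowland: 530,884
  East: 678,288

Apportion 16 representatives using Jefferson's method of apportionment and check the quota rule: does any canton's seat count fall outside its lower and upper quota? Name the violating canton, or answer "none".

Standard quotas: Coastal 1.949, South 1.490, West 4.668, Highland 3.096, Lowland 2.107, East 2.692.
Jefferson allocation: Coastal 2, South 1, West 5, Highland 3, Lowland 2, East 3.
Every allocation lies between the lower and upper quota.

none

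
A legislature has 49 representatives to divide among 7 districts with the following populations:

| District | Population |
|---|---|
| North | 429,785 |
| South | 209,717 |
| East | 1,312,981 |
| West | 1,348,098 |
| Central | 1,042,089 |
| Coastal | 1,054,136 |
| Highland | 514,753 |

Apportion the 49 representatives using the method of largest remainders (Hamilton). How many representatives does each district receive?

Standard divisor: 5911559 ÷ 49 ≈ 120644.061.
Standard quotas: North 3.5624, South 1.7383, East 10.8831, West 11.1742, Central 8.6377, Coastal 8.7376, Highland 4.2667.
Lower quotas: North 3, South 1, East 10, West 11, Central 8, Coastal 8, Highland 4 (sum 45, leaving 4 seats).
Remainders in descending order: East 0.8831, South 0.7383, Coastal 0.7376, Central 0.6377, North 0.5624, Highland 0.2667, West 0.1742.
Largest remainders: East, South, Coastal, Central receive the extra seats.

North 3, South 2, East 11, West 11, Central 9, Coastal 9, Highland 4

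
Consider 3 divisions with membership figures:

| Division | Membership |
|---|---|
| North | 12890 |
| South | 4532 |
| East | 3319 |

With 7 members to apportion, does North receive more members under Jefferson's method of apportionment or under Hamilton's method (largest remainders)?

Jefferson: North 5, South 1, East 1.
Hamilton: North 4, South 2, East 1.
North gets 5 under Jefferson and 4 under Hamilton.

Jefferson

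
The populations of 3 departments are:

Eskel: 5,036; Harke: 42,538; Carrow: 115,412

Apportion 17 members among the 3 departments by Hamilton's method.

The standard divisor is 162986/17 ≈ 9587.412.
Standard quotas: Eskel 0.5253, Harke 4.4369, Carrow 12.0379.
Lower quotas: Eskel 0, Harke 4, Carrow 12 (sum 16, leaving 1 seat).
Remainders in descending order: Eskel 0.5253, Harke 0.4369, Carrow 0.0379.
Largest remainder: Eskel receives the extra seat.

Eskel 1, Harke 4, Carrow 12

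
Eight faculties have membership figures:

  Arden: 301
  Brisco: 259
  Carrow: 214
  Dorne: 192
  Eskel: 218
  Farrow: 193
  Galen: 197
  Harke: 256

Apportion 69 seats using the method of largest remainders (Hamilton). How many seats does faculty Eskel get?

8

Total 1830; standard divisor 1830/69 ≈ 26.522.
Standard quotas: Arden 11.349, Brisco 9.766, Carrow 8.069, Dorne 7.239, Eskel 8.220, Farrow 7.277, Galen 7.428, Harke 9.652.
Lower quotas: Arden 11, Brisco 9, Carrow 8, Dorne 7, Eskel 8, Farrow 7, Galen 7, Harke 9 (sum 66, leaving 3 seats).
Remainders in descending order: Brisco 0.766, Harke 0.652, Galen 0.428, Arden 0.349, Farrow 0.277, Dorne 0.239, Eskel 0.220, Carrow 0.069.
Largest remainders: Brisco, Harke, Galen receive the extra seats.
Eskel receives 8.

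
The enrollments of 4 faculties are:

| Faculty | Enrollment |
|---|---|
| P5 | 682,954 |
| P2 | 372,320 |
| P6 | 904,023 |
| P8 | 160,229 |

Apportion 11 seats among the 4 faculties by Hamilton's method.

Standard divisor: 2119526 ÷ 11 ≈ 192684.182.
Standard quotas: P5 3.5444, P2 1.9323, P6 4.6917, P8 0.8316.
Lower quotas: P5 3, P2 1, P6 4, P8 0 (sum 8, leaving 3 seats).
Remainders in descending order: P2 0.9323, P8 0.8316, P6 0.6917, P5 0.5444.
Largest remainders: P2, P8, P6 receive the extra seats.

P5 3, P2 2, P6 5, P8 1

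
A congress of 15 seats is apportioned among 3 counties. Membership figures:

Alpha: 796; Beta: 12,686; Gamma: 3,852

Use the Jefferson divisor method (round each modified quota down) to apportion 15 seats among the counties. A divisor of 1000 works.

Alpha=0, Beta=12, Gamma=3

With modified divisor 1000: modified quotas Alpha 0.796, Beta 12.686, Gamma 3.852.
Rounding down: Alpha 0, Beta 12, Gamma 3 (total 15).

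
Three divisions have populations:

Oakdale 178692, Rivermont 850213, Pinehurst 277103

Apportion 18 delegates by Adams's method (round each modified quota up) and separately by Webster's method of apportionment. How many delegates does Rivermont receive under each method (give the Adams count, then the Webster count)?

Adams: Oakdale 3, Rivermont 11, Pinehurst 4.
Webster: Oakdale 2, Rivermont 12, Pinehurst 4.
Rivermont gets 11 under Adams and 12 under Webster.

11 and 12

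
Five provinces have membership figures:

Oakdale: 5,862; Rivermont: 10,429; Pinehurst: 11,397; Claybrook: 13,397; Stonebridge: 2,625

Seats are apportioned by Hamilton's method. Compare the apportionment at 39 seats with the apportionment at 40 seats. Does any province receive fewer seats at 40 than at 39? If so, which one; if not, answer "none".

At 39 seats: Oakdale 5, Rivermont 9, Pinehurst 10, Claybrook 12, Stonebridge 3.
At 40 seats: Oakdale 5, Rivermont 10, Pinehurst 11, Claybrook 12, Stonebridge 2.
Stonebridge drops from 3 to 2.

Stonebridge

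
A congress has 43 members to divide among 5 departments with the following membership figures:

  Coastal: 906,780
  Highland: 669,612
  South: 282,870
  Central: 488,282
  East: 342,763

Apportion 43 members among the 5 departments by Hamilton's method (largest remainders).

The standard divisor is 2690307/43 ≈ 62565.279.
Standard quotas: Coastal 14.4933, Highland 10.7026, South 4.5212, Central 7.8044, East 5.4785.
Lower quotas: Coastal 14, Highland 10, South 4, Central 7, East 5 (sum 40, leaving 3 seats).
Remainders in descending order: Central 0.8044, Highland 0.7026, South 0.5212, Coastal 0.4933, East 0.4785.
Largest remainders: Central, Highland, South receive the extra seats.

Coastal: 14, Highland: 11, South: 5, Central: 8, East: 5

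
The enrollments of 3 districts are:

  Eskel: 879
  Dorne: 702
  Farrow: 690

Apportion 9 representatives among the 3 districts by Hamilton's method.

Eskel=3; Dorne=3; Farrow=3

Total 2271; standard divisor 2271/9 ≈ 252.333.
Standard quotas: Eskel 3.483, Dorne 2.782, Farrow 2.734.
Lower quotas: Eskel 3, Dorne 2, Farrow 2 (sum 7, leaving 2 seats).
Remainders in descending order: Dorne 0.782, Farrow 0.734, Eskel 0.483.
The surplus seats go to Dorne, Farrow.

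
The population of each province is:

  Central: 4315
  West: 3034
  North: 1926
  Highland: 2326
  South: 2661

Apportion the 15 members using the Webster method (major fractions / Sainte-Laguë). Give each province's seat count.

Standard divisor 14262/15 ≈ 950.8; standard quotas: Central 4.538, West 3.191, North 2.026, Highland 2.446, South 2.799.
Rounding to the nearest integer gives Central 5, West 3, North 2, Highland 2, South 3 — total 15, matching the house size, so no adjustment is needed.

Central: 5, West: 3, North: 2, Highland: 2, South: 3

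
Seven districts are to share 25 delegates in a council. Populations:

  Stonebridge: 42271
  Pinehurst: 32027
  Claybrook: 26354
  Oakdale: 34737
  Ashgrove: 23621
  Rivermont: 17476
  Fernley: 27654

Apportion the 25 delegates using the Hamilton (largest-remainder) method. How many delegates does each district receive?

Stonebridge=5; Pinehurst=4; Claybrook=3; Oakdale=4; Ashgrove=3; Rivermont=2; Fernley=4

The standard divisor is 204140/25 ≈ 8165.6.
Standard quotas: Stonebridge 5.1767, Pinehurst 3.9222, Claybrook 3.2274, Oakdale 4.2541, Ashgrove 2.8927, Rivermont 2.1402, Fernley 3.3866.
Lower quotas: Stonebridge 5, Pinehurst 3, Claybrook 3, Oakdale 4, Ashgrove 2, Rivermont 2, Fernley 3 (sum 22, leaving 3 seats).
Remainders in descending order: Pinehurst 0.9222, Ashgrove 0.8927, Fernley 0.3866, Oakdale 0.2541, Claybrook 0.2274, Stonebridge 0.1767, Rivermont 0.1402.
Largest remainders: Pinehurst, Ashgrove, Fernley receive the extra seats.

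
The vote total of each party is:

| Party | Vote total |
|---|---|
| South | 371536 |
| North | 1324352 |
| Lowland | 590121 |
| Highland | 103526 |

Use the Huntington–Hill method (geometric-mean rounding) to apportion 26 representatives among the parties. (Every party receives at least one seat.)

With divisor 91223: modified quotas South 4.073, North 14.518, Lowland 6.469, Highland 1.135.
Geometric-mean thresholds: South √(4·5)=4.472, North √(14·15)=14.491, Lowland √(6·7)=6.481, Highland √(1·2)=1.414.
Each quota rounded against its threshold gives South 4, North 15, Lowland 6, Highland 1 (total 26).

South=4; North=15; Lowland=6; Highland=1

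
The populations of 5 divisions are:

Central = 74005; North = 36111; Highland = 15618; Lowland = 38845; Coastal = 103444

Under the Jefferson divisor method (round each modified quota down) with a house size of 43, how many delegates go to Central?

Standard divisor 268023/43 ≈ 6233.093; standard quotas: Central 11.873, North 5.793, Highland 2.506, Lowland 6.232, Coastal 16.596.
Rounding down gives 11, 5, 2, 6, 16 = 40 seats, so the divisor must be adjusted.
With modified divisor 5900: modified quotas Central 12.543, North 6.121, Highland 2.647, Lowland 6.584, Coastal 17.533.
Rounding down: Central 12, North 6, Highland 2, Lowland 6, Coastal 17 (total 43).
Central receives 12.

12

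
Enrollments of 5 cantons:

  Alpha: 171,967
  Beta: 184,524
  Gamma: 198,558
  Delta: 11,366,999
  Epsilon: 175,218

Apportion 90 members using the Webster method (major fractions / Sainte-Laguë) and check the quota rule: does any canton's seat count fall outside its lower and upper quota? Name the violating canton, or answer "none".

Delta

Standard quotas: Alpha 1.279, Beta 1.373, Gamma 1.477, Delta 84.567, Epsilon 1.304.
Webster allocation: Alpha 1, Beta 1, Gamma 1, Delta 86, Epsilon 1.
Delta has quota 84.567 (lower 84, upper 85) but receives 86 — outside the quota interval.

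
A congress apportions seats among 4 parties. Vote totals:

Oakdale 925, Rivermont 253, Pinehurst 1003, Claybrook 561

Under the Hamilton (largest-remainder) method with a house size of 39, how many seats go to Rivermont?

Total 2742; standard divisor 2742/39 ≈ 70.308.
Standard quotas: Oakdale 13.156, Rivermont 3.598, Pinehurst 14.266, Claybrook 7.979.
Lower quotas: Oakdale 13, Rivermont 3, Pinehurst 14, Claybrook 7 (sum 37, leaving 2 seats).
Remainders in descending order: Claybrook 0.979, Rivermont 0.598, Pinehurst 0.266, Oakdale 0.156.
The surplus seats go to Claybrook, Rivermont.
Rivermont receives 4.

4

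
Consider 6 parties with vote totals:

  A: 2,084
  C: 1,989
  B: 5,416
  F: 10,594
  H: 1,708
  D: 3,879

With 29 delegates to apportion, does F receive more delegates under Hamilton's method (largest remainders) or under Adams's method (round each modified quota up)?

Hamilton

Hamilton: A 2, C 2, B 6, F 12, H 2, D 5.
Adams: A 3, C 3, B 6, F 11, H 2, D 4.
F gets 12 under Hamilton and 11 under Adams.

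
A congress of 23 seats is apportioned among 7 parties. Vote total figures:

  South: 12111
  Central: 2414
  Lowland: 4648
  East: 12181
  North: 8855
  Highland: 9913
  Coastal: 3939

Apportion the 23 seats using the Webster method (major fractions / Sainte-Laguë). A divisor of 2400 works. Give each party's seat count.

South: 5; Central: 1; Lowland: 2; East: 5; North: 4; Highland: 4; Coastal: 2

With modified divisor 2400: modified quotas South 5.046, Central 1.006, Lowland 1.937, East 5.075, North 3.690, Highland 4.130, Coastal 1.641.
Rounding to the nearest integer: South 5, Central 1, Lowland 2, East 5, North 4, Highland 4, Coastal 2 (total 23).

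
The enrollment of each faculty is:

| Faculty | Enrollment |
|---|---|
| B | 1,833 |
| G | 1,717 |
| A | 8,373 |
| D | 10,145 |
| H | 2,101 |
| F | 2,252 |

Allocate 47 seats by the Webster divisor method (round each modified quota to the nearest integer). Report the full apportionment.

B=3, G=3, A=15, D=18, H=4, F=4

Standard divisor 26421/47 ≈ 562.149; standard quotas: B 3.261, G 3.054, A 14.895, D 18.047, H 3.737, F 4.006.
Rounding to the nearest integer gives B 3, G 3, A 15, D 18, H 4, F 4 — total 47, matching the house size, so no adjustment is needed.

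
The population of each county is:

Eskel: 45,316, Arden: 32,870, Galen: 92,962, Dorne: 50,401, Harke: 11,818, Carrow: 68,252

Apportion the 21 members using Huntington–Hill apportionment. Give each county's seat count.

With divisor 14447: modified quotas Eskel 3.137, Arden 2.275, Galen 6.435, Dorne 3.489, Harke 0.818, Carrow 4.724.
Geometric-mean thresholds: Eskel √(3·4)=3.464, Arden √(2·3)=2.449, Galen √(6·7)=6.481, Dorne √(3·4)=3.464, Harke (min 1), Carrow √(4·5)=4.472.
Each quota rounded against its threshold gives Eskel 3, Arden 2, Galen 6, Dorne 4, Harke 1, Carrow 5 (total 21).

Eskel 3, Arden 2, Galen 6, Dorne 4, Harke 1, Carrow 5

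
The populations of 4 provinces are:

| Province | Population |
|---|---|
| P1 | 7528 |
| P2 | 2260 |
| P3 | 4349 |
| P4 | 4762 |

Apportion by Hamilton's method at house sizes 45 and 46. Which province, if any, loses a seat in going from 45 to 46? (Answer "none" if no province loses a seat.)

P2

At 45 seats: P1 18, P2 6, P3 10, P4 11.
At 46 seats: P1 18, P2 5, P3 11, P4 12.
P2 drops from 6 to 5.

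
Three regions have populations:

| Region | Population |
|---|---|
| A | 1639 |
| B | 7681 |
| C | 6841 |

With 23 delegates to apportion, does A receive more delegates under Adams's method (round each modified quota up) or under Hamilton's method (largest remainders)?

Adams

Adams: A 3, B 11, C 9.
Hamilton: A 2, B 11, C 10.
A gets 3 under Adams and 2 under Hamilton.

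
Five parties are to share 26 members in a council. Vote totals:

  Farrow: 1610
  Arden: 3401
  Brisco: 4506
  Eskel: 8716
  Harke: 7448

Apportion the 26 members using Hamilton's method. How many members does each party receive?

Total 25681; standard divisor 25681/26 ≈ 987.731.
Standard quotas: Farrow 1.6300, Arden 3.4432, Brisco 4.5620, Eskel 8.8243, Harke 7.5405.
Lower quotas: Farrow 1, Arden 3, Brisco 4, Eskel 8, Harke 7 (sum 23, leaving 3 seats).
Remainders in descending order: Eskel 0.8243, Farrow 0.6300, Brisco 0.5620, Harke 0.5405, Arden 0.4432.
The surplus seats go to Eskel, Farrow, Brisco.

Farrow: 2, Arden: 3, Brisco: 5, Eskel: 9, Harke: 7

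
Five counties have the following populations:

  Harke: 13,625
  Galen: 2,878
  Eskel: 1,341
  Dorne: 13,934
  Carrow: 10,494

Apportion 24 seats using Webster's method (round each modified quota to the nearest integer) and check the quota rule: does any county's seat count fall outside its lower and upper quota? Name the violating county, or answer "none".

Standard quotas: Harke 7.736, Galen 1.634, Eskel 0.761, Dorne 7.911, Carrow 5.958.
Webster allocation: Harke 7, Galen 2, Eskel 1, Dorne 8, Carrow 6.
Every allocation lies between the lower and upper quota.

none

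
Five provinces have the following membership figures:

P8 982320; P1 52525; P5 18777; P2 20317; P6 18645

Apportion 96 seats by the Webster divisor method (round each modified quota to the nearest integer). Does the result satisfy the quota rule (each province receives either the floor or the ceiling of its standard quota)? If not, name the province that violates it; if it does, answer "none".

P8

Standard quotas: P8 86.312, P1 4.615, P5 1.650, P2 1.785, P6 1.638.
Webster allocation: P8 85, P1 5, P5 2, P2 2, P6 2.
P8 has quota 86.312 (lower 86, upper 87) but receives 85 — outside the quota interval.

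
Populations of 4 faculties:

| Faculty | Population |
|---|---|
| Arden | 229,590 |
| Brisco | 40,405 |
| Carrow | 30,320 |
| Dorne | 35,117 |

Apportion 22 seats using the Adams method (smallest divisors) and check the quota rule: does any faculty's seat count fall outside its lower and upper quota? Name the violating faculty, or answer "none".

Arden

Standard quotas: Arden 15.058, Brisco 2.650, Carrow 1.989, Dorne 2.303.
Adams allocation: Arden 14, Brisco 3, Carrow 2, Dorne 3.
Arden has quota 15.058 (lower 15, upper 16) but receives 14 — outside the quota interval.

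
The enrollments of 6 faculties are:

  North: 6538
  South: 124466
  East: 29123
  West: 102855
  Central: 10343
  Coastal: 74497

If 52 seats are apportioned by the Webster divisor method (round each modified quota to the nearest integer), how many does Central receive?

2

Standard divisor 347822/52 ≈ 6688.885; standard quotas: North 0.977, South 18.608, East 4.354, West 15.377, Central 1.546, Coastal 11.137.
Rounding to the nearest integer gives North 1, South 19, East 4, West 15, Central 2, Coastal 11 — total 52, matching the house size, so no adjustment is needed.
Central receives 2.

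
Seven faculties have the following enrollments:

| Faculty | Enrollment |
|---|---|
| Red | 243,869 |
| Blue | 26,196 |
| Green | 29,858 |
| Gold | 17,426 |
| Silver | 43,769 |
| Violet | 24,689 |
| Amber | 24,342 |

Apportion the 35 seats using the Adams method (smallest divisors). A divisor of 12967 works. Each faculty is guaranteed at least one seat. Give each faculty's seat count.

With modified divisor 12967: modified quotas Red 18.807, Blue 2.020, Green 2.303, Gold 1.344, Silver 3.375, Violet 1.904, Amber 1.877.
Rounding up: Red 19, Blue 3, Green 3, Gold 2, Silver 4, Violet 2, Amber 2 (total 35).

Red=19, Blue=3, Green=3, Gold=2, Silver=4, Violet=2, Amber=2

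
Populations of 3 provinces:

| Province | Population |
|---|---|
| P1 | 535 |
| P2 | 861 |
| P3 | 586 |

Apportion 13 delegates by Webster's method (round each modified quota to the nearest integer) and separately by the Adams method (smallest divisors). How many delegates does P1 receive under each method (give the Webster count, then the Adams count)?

3 and 4

Webster: P1 3, P2 6, P3 4.
Adams: P1 4, P2 5, P3 4.
P1 gets 3 under Webster and 4 under Adams.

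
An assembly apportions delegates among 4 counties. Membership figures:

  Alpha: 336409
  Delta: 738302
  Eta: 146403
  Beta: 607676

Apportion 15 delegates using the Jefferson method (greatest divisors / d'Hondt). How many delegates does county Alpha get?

3

Standard divisor 1828790/15 ≈ 121919.333; standard quotas: Alpha 2.759, Delta 6.056, Eta 1.201, Beta 4.984.
Rounding down gives 2, 6, 1, 4 = 13 seats, so the divisor must be adjusted.
With modified divisor 108800: modified quotas Alpha 3.092, Delta 6.786, Eta 1.346, Beta 5.585.
Rounding down: Alpha 3, Delta 6, Eta 1, Beta 5 (total 15).
Alpha receives 3.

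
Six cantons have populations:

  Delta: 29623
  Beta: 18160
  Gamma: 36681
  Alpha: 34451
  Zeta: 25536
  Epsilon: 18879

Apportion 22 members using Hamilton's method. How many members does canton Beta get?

2

The standard divisor is 163330/22 ≈ 7424.091.
Standard quotas: Delta 3.9901, Beta 2.4461, Gamma 4.9408, Alpha 4.6404, Zeta 3.4396, Epsilon 2.5429.
Lower quotas: Delta 3, Beta 2, Gamma 4, Alpha 4, Zeta 3, Epsilon 2 (sum 18, leaving 4 seats).
Remainders in descending order: Delta 0.9901, Gamma 0.9408, Alpha 0.6404, Epsilon 0.5429, Beta 0.4461, Zeta 0.4396.
Largest remainders: Delta, Gamma, Alpha, Epsilon receive the extra seats.
Beta receives 2.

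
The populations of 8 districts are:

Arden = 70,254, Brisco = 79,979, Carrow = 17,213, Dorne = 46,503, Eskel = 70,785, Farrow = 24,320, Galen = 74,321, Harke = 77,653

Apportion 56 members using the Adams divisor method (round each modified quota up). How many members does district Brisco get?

Standard divisor 461028/56 ≈ 8232.643; standard quotas: Arden 8.534, Brisco 9.715, Carrow 2.091, Dorne 5.649, Eskel 8.598, Farrow 2.954, Galen 9.028, Harke 9.432.
Rounding up gives 9, 10, 3, 6, 9, 3, 10, 10 = 60 seats, so the divisor must be adjusted.
With modified divisor 8810: modified quotas Arden 7.974, Brisco 9.078, Carrow 1.954, Dorne 5.278, Eskel 8.035, Farrow 2.760, Galen 8.436, Harke 8.814.
Rounding up: Arden 8, Brisco 10, Carrow 2, Dorne 6, Eskel 9, Farrow 3, Galen 9, Harke 9 (total 56).
Brisco receives 10.

10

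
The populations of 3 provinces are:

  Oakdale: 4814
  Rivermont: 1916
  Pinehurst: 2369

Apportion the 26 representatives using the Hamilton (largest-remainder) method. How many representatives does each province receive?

Standard divisor: 9099 ÷ 26 ≈ 349.962.
Standard quotas: Oakdale 13.756, Rivermont 5.475, Pinehurst 6.769.
Lower quotas: Oakdale 13, Rivermont 5, Pinehurst 6 (sum 24, leaving 2 seats).
Remainders in descending order: Pinehurst 0.769, Oakdale 0.756, Rivermont 0.475.
The surplus seats go to Pinehurst, Oakdale.

Oakdale 14; Rivermont 5; Pinehurst 7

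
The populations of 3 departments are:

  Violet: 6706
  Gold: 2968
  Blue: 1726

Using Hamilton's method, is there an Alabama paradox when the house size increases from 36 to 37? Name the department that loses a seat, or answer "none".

Blue

At 36 seats: Violet 21, Gold 9, Blue 6.
At 37 seats: Violet 22, Gold 10, Blue 5.
Blue drops from 6 to 5.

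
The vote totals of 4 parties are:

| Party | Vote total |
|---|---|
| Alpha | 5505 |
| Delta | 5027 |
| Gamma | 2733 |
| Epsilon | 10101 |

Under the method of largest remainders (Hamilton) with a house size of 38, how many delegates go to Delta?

8

Total 23366; standard divisor 23366/38 ≈ 614.895.
Standard quotas: Alpha 8.9528, Delta 8.1754, Gamma 4.4447, Epsilon 16.4272.
Lower quotas: Alpha 8, Delta 8, Gamma 4, Epsilon 16 (sum 36, leaving 2 seats).
Remainders in descending order: Alpha 0.9528, Gamma 0.4447, Epsilon 0.4272, Delta 0.1754.
Largest remainders: Alpha, Gamma receive the extra seats.
Delta receives 8.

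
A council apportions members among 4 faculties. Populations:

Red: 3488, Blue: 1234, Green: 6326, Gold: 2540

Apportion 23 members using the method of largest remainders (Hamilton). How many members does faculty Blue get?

Standard divisor: 13588 ÷ 23 ≈ 590.783.
Standard quotas: Red 5.9040, Blue 2.0888, Green 10.7078, Gold 4.2994.
Lower quotas: Red 5, Blue 2, Green 10, Gold 4 (sum 21, leaving 2 seats).
Remainders in descending order: Red 0.9040, Green 0.7078, Gold 0.2994, Blue 0.0888.
The surplus seats go to Red, Green.
Blue receives 2.

2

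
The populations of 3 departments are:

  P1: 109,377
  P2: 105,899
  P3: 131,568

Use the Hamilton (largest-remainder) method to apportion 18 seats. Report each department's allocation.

P1=6; P2=5; P3=7

Total 346844; standard divisor 346844/18 ≈ 19269.111.
Standard quotas: P1 5.6763, P2 5.4958, P3 6.8279.
Lower quotas: P1 5, P2 5, P3 6 (sum 16, leaving 2 seats).
Remainders in descending order: P3 0.8279, P1 0.6763, P2 0.4958.
The surplus seats go to P3, P1.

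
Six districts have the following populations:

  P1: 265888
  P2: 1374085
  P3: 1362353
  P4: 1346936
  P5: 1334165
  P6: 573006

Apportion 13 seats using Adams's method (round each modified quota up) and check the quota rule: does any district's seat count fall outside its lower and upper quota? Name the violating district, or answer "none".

none

Standard quotas: P1 0.552, P2 2.855, P3 2.831, P4 2.799, P5 2.772, P6 1.191.
Adams allocation: P1 1, P2 3, P3 3, P4 3, P5 2, P6 1.
Every allocation lies between the lower and upper quota.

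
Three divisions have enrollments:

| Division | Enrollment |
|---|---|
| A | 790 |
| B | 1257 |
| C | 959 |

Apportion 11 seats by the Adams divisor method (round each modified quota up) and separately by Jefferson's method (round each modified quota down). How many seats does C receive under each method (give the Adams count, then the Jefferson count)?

4 and 3

Adams: A 3, B 4, C 4.
Jefferson: A 3, B 5, C 3.
C gets 4 under Adams and 3 under Jefferson.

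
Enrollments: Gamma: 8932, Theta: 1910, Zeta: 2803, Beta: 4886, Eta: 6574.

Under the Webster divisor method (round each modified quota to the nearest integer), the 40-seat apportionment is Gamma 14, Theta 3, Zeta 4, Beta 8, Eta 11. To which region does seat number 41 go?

Priority for the next seat is population ÷ (current seats + 0.5).
Priorities: Gamma 616.000, Theta 545.714, Zeta 622.889, Beta 574.824, Eta 571.652.
Highest priority: Zeta.

Zeta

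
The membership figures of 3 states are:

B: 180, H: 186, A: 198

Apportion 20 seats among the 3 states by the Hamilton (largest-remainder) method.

The standard divisor is 564/20 ≈ 28.2.
Standard quotas: B 6.383, H 6.596, A 7.021.
Lower quotas: B 6, H 6, A 7 (sum 19, leaving 1 seat).
Remainders in descending order: H 0.596, B 0.383, A 0.021.
The surplus seat goes to H.

B 6, H 7, A 7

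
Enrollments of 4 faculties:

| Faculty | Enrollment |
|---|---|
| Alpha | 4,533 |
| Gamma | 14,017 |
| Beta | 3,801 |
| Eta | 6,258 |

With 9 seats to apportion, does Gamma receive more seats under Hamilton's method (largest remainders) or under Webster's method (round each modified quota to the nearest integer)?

Webster

Hamilton: Alpha 2, Gamma 4, Beta 1, Eta 2.
Webster: Alpha 1, Gamma 5, Beta 1, Eta 2.
Gamma gets 4 under Hamilton and 5 under Webster.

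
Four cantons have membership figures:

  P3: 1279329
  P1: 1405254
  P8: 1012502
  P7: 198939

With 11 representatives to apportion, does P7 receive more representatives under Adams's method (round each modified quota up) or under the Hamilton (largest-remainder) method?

Adams

Adams: P3 3, P1 4, P8 3, P7 1.
Hamilton: P3 4, P1 4, P8 3, P7 0.
P7 gets 1 under Adams and 0 under Hamilton.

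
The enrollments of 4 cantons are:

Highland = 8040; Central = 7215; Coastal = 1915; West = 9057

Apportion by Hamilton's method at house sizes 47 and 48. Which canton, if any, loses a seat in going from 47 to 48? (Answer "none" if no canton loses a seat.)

At 47 seats: Highland 14, Central 13, Coastal 4, West 16.
At 48 seats: Highland 15, Central 13, Coastal 3, West 17.
Coastal drops from 4 to 3.

Coastal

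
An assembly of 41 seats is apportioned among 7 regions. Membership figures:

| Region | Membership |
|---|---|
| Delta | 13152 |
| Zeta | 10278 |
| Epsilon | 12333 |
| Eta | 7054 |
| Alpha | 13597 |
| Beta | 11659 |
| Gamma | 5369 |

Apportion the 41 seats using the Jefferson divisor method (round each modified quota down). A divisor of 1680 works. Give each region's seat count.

With modified divisor 1680: modified quotas Delta 7.829, Zeta 6.118, Epsilon 7.341, Eta 4.199, Alpha 8.093, Beta 6.940, Gamma 3.196.
Rounding down: Delta 7, Zeta 6, Epsilon 7, Eta 4, Alpha 8, Beta 6, Gamma 3 (total 41).

Delta 7, Zeta 6, Epsilon 7, Eta 4, Alpha 8, Beta 6, Gamma 3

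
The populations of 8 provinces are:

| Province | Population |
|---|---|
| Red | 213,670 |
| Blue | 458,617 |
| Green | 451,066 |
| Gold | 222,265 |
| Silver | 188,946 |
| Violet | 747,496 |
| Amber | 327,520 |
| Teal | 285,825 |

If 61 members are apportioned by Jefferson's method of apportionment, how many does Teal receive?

Standard divisor 2895405/61 ≈ 47465.656; standard quotas: Red 4.502, Blue 9.662, Green 9.503, Gold 4.683, Silver 3.981, Violet 15.748, Amber 6.900, Teal 6.022.
Rounding down gives 4, 9, 9, 4, 3, 15, 6, 6 = 56 seats, so the divisor must be adjusted.
With modified divisor 44800: modified quotas Red 4.769, Blue 10.237, Green 10.068, Gold 4.961, Silver 4.218, Violet 16.685, Amber 7.311, Teal 6.380.
Rounding down: Red 4, Blue 10, Green 10, Gold 4, Silver 4, Violet 16, Amber 7, Teal 6 (total 61).
Teal receives 6.

6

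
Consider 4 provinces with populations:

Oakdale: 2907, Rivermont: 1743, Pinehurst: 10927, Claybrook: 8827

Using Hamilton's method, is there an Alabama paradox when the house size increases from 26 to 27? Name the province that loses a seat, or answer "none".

none

At 26 seats: Oakdale 3, Rivermont 2, Pinehurst 12, Claybrook 9.
At 27 seats: Oakdale 3, Rivermont 2, Pinehurst 12, Claybrook 10.
No province's allocation decreased.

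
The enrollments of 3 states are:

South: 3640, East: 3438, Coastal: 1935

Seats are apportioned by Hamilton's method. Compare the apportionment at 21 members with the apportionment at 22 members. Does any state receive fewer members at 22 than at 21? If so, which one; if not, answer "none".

none

At 21 seats: South 8, East 8, Coastal 5.
At 22 seats: South 9, East 8, Coastal 5.
No state's allocation decreased.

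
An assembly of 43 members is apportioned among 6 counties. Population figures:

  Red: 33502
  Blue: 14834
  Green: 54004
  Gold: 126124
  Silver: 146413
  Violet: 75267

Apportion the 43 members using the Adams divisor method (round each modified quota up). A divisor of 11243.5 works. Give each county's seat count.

Red 3; Blue 2; Green 5; Gold 12; Silver 14; Violet 7

With modified divisor 11243.5: modified quotas Red 2.980, Blue 1.319, Green 4.803, Gold 11.218, Silver 13.022, Violet 6.694.
Rounding up: Red 3, Blue 2, Green 5, Gold 12, Silver 14, Violet 7 (total 43).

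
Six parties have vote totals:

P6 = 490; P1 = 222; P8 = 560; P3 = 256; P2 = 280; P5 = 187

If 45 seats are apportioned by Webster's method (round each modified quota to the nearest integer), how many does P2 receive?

6

Standard divisor 1995/45 ≈ 44.333; standard quotas: P6 11.053, P1 5.008, P8 12.632, P3 5.774, P2 6.316, P5 4.218.
Rounding to the nearest integer gives P6 11, P1 5, P8 13, P3 6, P2 6, P5 4 — total 45, matching the house size, so no adjustment is needed.
P2 receives 6.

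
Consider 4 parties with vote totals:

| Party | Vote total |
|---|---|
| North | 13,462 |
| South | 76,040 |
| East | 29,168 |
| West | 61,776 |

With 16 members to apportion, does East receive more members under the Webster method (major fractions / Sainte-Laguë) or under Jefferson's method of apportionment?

Webster

Webster: North 1, South 7, East 3, West 5.
Jefferson: North 1, South 7, East 2, West 6.
East gets 3 under Webster and 2 under Jefferson.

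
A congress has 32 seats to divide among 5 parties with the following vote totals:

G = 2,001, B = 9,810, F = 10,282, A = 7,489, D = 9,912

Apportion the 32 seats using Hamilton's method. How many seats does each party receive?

Standard divisor: 39494 ÷ 32 ≈ 1234.188.
Standard quotas: G 1.6213, B 7.9485, F 8.3310, A 6.0680, D 8.0312.
Lower quotas: G 1, B 7, F 8, A 6, D 8 (sum 30, leaving 2 seats).
Remainders in descending order: B 0.9485, G 0.6213, F 0.3310, A 0.0680, D 0.0312.
Largest remainders: B, G receive the extra seats.

G=2, B=8, F=8, A=6, D=8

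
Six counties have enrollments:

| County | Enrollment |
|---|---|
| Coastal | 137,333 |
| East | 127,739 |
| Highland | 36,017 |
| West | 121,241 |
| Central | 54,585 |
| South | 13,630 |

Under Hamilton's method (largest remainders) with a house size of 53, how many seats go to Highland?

Total 490545; standard divisor 490545/53 ≈ 9255.566.
Standard quotas: Coastal 14.8379, East 13.8013, Highland 3.8914, West 13.0993, Central 5.8975, South 1.4726.
Lower quotas: Coastal 14, East 13, Highland 3, West 13, Central 5, South 1 (sum 49, leaving 4 seats).
Remainders in descending order: Central 0.8975, Highland 0.8914, Coastal 0.8379, East 0.8013, South 0.4726, West 0.0993.
Largest remainders: Central, Highland, Coastal, East receive the extra seats.
Highland receives 4.

4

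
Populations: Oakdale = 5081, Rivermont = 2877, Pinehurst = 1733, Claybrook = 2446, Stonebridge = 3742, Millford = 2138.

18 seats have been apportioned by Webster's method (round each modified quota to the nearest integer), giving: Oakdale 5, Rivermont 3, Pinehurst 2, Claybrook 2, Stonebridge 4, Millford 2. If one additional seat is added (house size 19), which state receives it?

Priority for the next seat is population ÷ (current seats + 0.5).
Priorities: Oakdale 923.818, Rivermont 822.000, Pinehurst 693.200, Claybrook 978.400, Stonebridge 831.556, Millford 855.200.
Highest priority: Claybrook.

Claybrook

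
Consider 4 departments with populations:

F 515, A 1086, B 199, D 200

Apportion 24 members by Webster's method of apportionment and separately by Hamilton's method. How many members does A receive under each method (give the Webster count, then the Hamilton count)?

14 and 13

Webster: F 6, A 14, B 2, D 2.
Hamilton: F 6, A 13, B 2, D 3.
A gets 14 under Webster and 13 under Hamilton.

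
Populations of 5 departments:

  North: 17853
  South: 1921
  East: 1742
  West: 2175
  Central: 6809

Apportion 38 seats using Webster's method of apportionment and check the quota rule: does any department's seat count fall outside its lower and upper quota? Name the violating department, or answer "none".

none

Standard quotas: North 22.243, South 2.393, East 2.170, West 2.710, Central 8.483.
Webster allocation: North 22, South 2, East 2, West 3, Central 9.
Every allocation lies between the lower and upper quota.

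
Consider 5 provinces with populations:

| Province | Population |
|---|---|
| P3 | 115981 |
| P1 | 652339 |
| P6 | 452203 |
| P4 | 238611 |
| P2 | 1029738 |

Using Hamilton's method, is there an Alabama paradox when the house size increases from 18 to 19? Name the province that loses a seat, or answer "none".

At 18 seats: P3 1, P1 5, P6 3, P4 2, P2 7.
At 19 seats: P3 1, P1 5, P6 3, P4 2, P2 8.
No province's allocation decreased.

none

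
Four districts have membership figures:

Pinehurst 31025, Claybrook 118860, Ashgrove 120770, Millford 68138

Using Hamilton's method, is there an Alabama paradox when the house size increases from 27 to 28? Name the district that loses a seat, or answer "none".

Pinehurst

At 27 seats: Pinehurst 3, Claybrook 9, Ashgrove 10, Millford 5.
At 28 seats: Pinehurst 2, Claybrook 10, Ashgrove 10, Millford 6.
Pinehurst drops from 3 to 2.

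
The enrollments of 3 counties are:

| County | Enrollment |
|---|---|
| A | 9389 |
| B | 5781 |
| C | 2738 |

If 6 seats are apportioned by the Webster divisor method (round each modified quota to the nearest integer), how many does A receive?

3

Standard divisor 17908/6 ≈ 2984.667; standard quotas: A 3.146, B 1.937, C 0.917.
Rounding to the nearest integer gives A 3, B 2, C 1 — total 6, matching the house size, so no adjustment is needed.
A receives 3.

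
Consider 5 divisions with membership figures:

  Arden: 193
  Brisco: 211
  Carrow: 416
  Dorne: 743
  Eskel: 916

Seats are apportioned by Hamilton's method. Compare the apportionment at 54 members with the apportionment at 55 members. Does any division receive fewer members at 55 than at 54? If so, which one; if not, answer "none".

none

At 54 seats: Arden 4, Brisco 5, Carrow 9, Dorne 16, Eskel 20.
At 55 seats: Arden 4, Brisco 5, Carrow 9, Dorne 17, Eskel 20.
No division's allocation decreased.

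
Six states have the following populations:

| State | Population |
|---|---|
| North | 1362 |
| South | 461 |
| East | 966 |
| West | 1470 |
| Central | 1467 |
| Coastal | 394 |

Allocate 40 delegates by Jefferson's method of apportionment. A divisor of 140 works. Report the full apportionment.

With modified divisor 140: modified quotas North 9.729, South 3.293, East 6.900, West 10.500, Central 10.479, Coastal 2.814.
Rounding down: North 9, South 3, East 6, West 10, Central 10, Coastal 2 (total 40).

North=9, South=3, East=6, West=10, Central=10, Coastal=2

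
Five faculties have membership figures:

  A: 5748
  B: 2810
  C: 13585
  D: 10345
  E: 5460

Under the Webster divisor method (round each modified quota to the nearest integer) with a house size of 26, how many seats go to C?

Standard divisor 37948/26 ≈ 1459.538; standard quotas: A 3.938, B 1.925, C 9.308, D 7.088, E 3.741.
Rounding to the nearest integer gives A 4, B 2, C 9, D 7, E 4 — total 26, matching the house size, so no adjustment is needed.
C receives 9.

9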